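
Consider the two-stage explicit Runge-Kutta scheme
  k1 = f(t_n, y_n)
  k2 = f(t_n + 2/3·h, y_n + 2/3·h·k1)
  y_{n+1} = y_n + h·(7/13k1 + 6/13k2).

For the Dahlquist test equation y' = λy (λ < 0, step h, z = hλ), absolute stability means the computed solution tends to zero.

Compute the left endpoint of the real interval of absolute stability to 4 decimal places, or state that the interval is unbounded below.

On y'=λy, z=hλ:
  k1=λy_n ⇒ h·k1=z·y_n;  k2=λ(1+2/3z)y_n ⇒ h·k2=z(1+2/3z)y_n
  y_{n+1}/y_n = 1 + 7/13z + 6/13z(1+2/3z) = 1 + z + 4/13z²
  R(z) = 1 + z + 4/13z².

Boundary: |R(x)|=1, x<0.
x=-1.35: |R|=0.2108
R=1: x+4/13x²=0 ⇒ x=−13/4=-3.2500; min R=1−1/(4·4/13)=0.1875>−1
Confirm numerically:
  x=-2.655: |R|=0.51393 <1
  x=-2.437: |R|=0.39038 <1
  x=-2.336: |R|=0.34304 <1
  x=-2.310: |R|=0.33188 <1
  x=-3.728: |R|=1.54830 >1
  x=-3.436: |R|=1.19664 >1
Interval (-3.2500, 0).

z* = -3.2500.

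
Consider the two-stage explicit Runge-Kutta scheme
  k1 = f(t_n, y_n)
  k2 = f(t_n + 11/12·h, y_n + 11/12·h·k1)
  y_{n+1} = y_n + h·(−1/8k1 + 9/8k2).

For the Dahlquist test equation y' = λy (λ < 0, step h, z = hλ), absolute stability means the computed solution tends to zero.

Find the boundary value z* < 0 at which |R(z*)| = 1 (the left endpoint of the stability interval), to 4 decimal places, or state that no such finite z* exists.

z* = -0.9697.

With y'=λy (z=hλ):
  k1=λy_n ⇒ h·k1=z·y_n;  k2=λ(1+11/12z)y_n ⇒ h·k2=z(1+11/12z)y_n
  y_{n+1}/y_n = 1 − 1/8z + 9/8z(1+11/12z) = 1 + z + 33/32z²
  Hence R(z) = 1 + z + 33/32z².

Need |R(x)|<1, x<0.
x=-1.31: |R|=1.4597
R=1: x+33/32x²=0 ⇒ x=−32/33=-0.9697; min R=1−1/(4·33/32)=0.7576>−1
Confirm numerically:
  x=-0.795: |R|=0.85678 <1
  x=-0.792: |R|=0.85487 <1
  x=-0.656: |R|=0.78778 <1
  x=-0.523: |R|=0.75908 <1
  x=-1.528: |R|=1.87975 >1
  x=-1.493: |R|=1.80571 >1
  x=-1.170: |R|=1.24168 >1
Stable set (-0.9697, 0).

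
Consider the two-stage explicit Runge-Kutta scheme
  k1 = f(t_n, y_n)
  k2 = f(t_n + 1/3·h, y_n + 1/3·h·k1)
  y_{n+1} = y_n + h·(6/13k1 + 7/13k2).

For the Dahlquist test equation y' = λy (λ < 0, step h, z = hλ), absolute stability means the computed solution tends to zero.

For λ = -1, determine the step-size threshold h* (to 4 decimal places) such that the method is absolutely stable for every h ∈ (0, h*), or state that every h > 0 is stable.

On y'=λy, z=hλ:
  k1=λy_n ⇒ h·k1=z·y_n;  k2=λ(1+1/3z)y_n ⇒ h·k2=z(1+1/3z)y_n
  y_{n+1}/y_n = 1 + 6/13z + 7/13z(1+1/3z) = 1 + z + 7/39z²
  so R(z) = 1 + z + 7/39z².

Solve |R(x)|<1 on ℝ⁻.
x=-0.43: |R|=0.6032
R=1: x+7/39x²=0 ⇒ x=−39/7=-5.5714; min R=1−1/(4·7/39)=-0.3929>−1
Confirm numerically:
  x=-4.882: |R|=0.39588 <1
  x=-4.282: |R|=0.00899 <1
  x=-2.320: |R|=0.35393 <1
  x=-5.953: |R|=1.40770 >1
  x=-5.911: |R|=1.36027 >1
  x=-5.847: |R|=1.28920 >1
Interval (-5.5714, 0).

(-5.5714,0); λ=-1 ⇒ h* = (39/7)/1 = 5.5714.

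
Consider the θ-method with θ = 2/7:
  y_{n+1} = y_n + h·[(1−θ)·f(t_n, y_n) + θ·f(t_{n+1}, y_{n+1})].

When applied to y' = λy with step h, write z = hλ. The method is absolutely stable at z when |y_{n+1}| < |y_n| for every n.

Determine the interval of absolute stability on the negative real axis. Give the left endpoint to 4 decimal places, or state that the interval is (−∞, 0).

z∈(-4.6667,0).

On y'=λy, z=hλ:
  y_{n+1} = y_n + z·[5/7·y_n + 2/7·y_{n+1}] ⇒ (1 − 2/7z)y_{n+1} = (1 + 5/7z)y_n
  ⇒ R(z) = (1 + 5/7z)/(1 − 2/7z).

Find x<0 with |R(x)|<1.
x=-0.9: |R|=0.2841
R=−1: 1+5/7x = −1+2/7x ⇒ -3/7x=2 ⇒ x=2/(-3/7)=-4.6667
Confirm numerically:
  x=-3.559: |R|=0.76463 <1
  x=-2.079: |R|=0.30427 <1
  x=-2.065: |R|=0.29874 <1
  x=-5.252: |R|=1.10032 >1
  x=-4.845: |R|=1.03206 >1
Interval (-4.6667, 0).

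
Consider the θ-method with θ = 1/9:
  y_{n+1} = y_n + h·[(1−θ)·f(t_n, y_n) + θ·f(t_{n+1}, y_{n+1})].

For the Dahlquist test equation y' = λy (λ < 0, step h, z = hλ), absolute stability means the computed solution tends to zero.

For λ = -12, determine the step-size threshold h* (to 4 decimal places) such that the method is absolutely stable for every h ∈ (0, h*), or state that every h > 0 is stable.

(-2.5714,0); λ=-12 ⇒ h* = (18/7)/12 = 0.2143.

On y'=λy, z=hλ:
  y_{n+1} = y_n + z·[8/9·y_n + 1/9·y_{n+1}] ⇒ (1 − 1/9z)y_{n+1} = (1 + 8/9z)y_n
  R(z) = (1 + 8/9z)/(1 − 1/9z).

Boundary: |R(x)|=1, x<0.
x=-1.66: |R|=0.4015
R=−1: 1+8/9x = −1+1/9x ⇒ -7/9x=2 ⇒ x=2/(-7/9)=-2.5714
Confirm numerically:
  x=-2.482: |R|=0.94548 <1
  x=-1.678: |R|=0.41431 <1
  x=-1.455: |R|=0.25251 <1
  x=-1.166: |R|=0.03226 <1
  x=-2.905: |R|=1.19614 >1
  x=-2.820: |R|=1.14721 >1
So |R|<1 on (-2.5714, 0).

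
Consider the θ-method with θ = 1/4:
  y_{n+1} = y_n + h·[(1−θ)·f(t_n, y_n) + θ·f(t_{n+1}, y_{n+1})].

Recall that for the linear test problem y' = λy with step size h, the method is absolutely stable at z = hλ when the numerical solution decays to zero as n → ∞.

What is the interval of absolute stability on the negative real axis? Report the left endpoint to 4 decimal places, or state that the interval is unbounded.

With y'=λy (z=hλ):
  y_{n+1} = y_n + z·[3/4·y_n + 1/4·y_{n+1}] ⇒ (1 − 1/4z)y_{n+1} = (1 + 3/4z)y_n
  so R(z) = (1 + 3/4z)/(1 − 1/4z).

Need |R(x)|<1, x<0.
x=-0.54: |R|=0.5242
R=−1: 1+3/4x = −1+1/4x ⇒ -1/2x=2 ⇒ x=2/(-1/2)=-4.0000
Confirm numerically:
  x=-2.267: |R|=0.44694 <1
  x=-1.966: |R|=0.31814 <1
  x=-1.741: |R|=0.21303 <1
  x=-4.312: |R|=1.07507 >1
  x=-4.266: |R|=1.06436 >1
  x=-4.054: |R|=1.01341 >1
Interval (-4.0000, 0).

z∈(-4.0000,0).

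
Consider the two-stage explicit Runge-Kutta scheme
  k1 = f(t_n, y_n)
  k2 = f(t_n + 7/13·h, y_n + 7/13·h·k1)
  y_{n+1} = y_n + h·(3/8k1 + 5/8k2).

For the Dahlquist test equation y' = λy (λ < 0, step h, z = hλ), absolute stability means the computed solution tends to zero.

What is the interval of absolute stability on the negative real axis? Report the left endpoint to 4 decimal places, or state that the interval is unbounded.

z∈(-2.9714,0).

With y'=λy (z=hλ):
  k1=λy_n ⇒ h·k1=z·y_n;  k2=λ(1+7/13z)y_n ⇒ h·k2=z(1+7/13z)y_n
  y_{n+1}/y_n = 1 + 3/8z + 5/8z(1+7/13z) = 1 + z + 35/104z²
  R(z) = 1 + z + 35/104z².

Boundary: |R(x)|=1, x<0.
x=-1.42: |R|=0.2586
R=1: x+35/104x²=0 ⇒ x=−104/35=-2.9714; min R=1−1/(4·35/104)=0.2571>−1
Confirm numerically:
  x=-2.186: |R|=0.42218 <1
  x=-2.176: |R|=0.41750 <1
  x=-1.859: |R|=0.30404 <1
  x=-1.548: |R|=0.25845 <1
  x=-3.172: |R|=1.21411 >1
  x=-3.095: |R|=1.12871 >1
  x=-3.088: |R|=1.12114 >1
So |R|<1 on (-2.9714, 0).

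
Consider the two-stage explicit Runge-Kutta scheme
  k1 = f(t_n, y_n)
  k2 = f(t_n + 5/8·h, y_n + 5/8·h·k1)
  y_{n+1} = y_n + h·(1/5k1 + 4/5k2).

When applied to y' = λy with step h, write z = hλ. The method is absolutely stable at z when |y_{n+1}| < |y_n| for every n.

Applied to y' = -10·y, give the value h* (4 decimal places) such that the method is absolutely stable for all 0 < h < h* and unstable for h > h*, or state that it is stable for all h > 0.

(-2.0000,0); λ=-10 ⇒ h* = (2)/10 = 0.2000.

On y'=λy, z=hλ:
  k1=λy_n ⇒ h·k1=z·y_n;  k2=λ(1+5/8z)y_n ⇒ h·k2=z(1+5/8z)y_n
  y_{n+1}/y_n = 1 + 1/5z + 4/5z(1+5/8z) = 1 + z + 1/2z²
  ⇒ R(z) = 1 + z + 1/2z².

Boundary: |R(x)|=1, x<0.
x=-0.49: |R|=0.6300
R=1: x+1/2x²=0 ⇒ x=−2=-2.0000; min R=1−1/(4·1/2)=0.5000>−1
Confirm numerically:
  x=-1.331: |R|=0.55478 <1
  x=-1.073: |R|=0.50266 <1
  x=-0.834: |R|=0.51378 <1
  x=-2.567: |R|=1.72774 >1
  x=-2.563: |R|=1.72148 >1
  x=-2.049: |R|=1.05020 >1
So |R|<1 on (-2.0000, 0).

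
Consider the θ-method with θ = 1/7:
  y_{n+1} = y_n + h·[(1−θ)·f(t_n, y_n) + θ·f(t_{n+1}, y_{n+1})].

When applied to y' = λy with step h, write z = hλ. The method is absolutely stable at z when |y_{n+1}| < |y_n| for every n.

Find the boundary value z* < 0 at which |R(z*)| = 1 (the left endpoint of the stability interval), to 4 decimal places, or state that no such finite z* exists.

z* = -2.8000.

Set f=λy, z=hλ:
  y_{n+1} = y_n + z·[6/7·y_n + 1/7·y_{n+1}] ⇒ (1 − 1/7z)y_{n+1} = (1 + 6/7z)y_n
  Hence R(z) = (1 + 6/7z)/(1 − 1/7z).

Solve |R(x)|<1 on ℝ⁻.
x=-1.79: |R|=0.4255
R=−1: 1+6/7x = −1+1/7x ⇒ -5/7x=2 ⇒ x=2/(-5/7)=-2.8000
Confirm numerically:
  x=-2.638: |R|=0.91596 <1
  x=-2.511: |R|=0.84807 <1
  x=-1.957: |R|=0.52942 <1
  x=-1.247: |R|=0.05845 <1
  x=-3.046: |R|=1.12244 >1
  x=-2.836: |R|=1.01830 >1
Stable set (-2.8000, 0).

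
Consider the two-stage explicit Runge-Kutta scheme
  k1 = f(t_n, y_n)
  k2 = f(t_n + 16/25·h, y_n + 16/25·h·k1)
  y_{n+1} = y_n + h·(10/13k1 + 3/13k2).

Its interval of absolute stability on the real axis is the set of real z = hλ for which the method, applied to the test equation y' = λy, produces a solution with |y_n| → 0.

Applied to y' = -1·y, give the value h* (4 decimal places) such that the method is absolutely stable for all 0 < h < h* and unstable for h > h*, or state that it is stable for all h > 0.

(-6.7708,0); λ=-1 ⇒ h* = (325/48)/1 = 6.7708.

With y'=λy (z=hλ):
  k1=λy_n ⇒ h·k1=z·y_n;  k2=λ(1+16/25z)y_n ⇒ h·k2=z(1+16/25z)y_n
  y_{n+1}/y_n = 1 + 10/13z + 3/13z(1+16/25z) = 1 + z + 48/325z²
  ⇒ R(z) = 1 + z + 48/325z².

Solve |R(x)|<1 on ℝ⁻.
x=-1.57: |R|=0.2060
R=1: x+48/325x²=0 ⇒ x=−325/48=-6.7708; min R=1−1/(4·48/325)=-0.6927>−1
Confirm numerically:
  x=-4.294: |R|=0.57078 <1
  x=-4.218: |R|=0.59033 <1
  x=-4.179: |R|=0.59970 <1
  x=-7.090: |R|=1.33421 >1
  x=-7.045: |R|=1.28527 >1
Interval (-6.7708, 0).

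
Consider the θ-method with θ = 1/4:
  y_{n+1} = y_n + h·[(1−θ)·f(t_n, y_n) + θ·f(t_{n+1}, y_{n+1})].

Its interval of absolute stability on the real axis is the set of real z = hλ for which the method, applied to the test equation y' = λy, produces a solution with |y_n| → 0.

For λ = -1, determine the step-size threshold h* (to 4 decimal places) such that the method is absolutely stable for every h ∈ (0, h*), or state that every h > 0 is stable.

(-4.0000,0); λ=-1 ⇒ h* = (4)/1 = 4.0000.

With y'=λy (z=hλ):
  y_{n+1} = y_n + z·[3/4·y_n + 1/4·y_{n+1}] ⇒ (1 − 1/4z)y_{n+1} = (1 + 3/4z)y_n
  ⇒ R(z) = (1 + 3/4z)/(1 − 1/4z).

Boundary: |R(x)|=1, x<0.
x=-1.5: |R|=0.0909
R=−1: 1+3/4x = −1+1/4x ⇒ -1/2x=2 ⇒ x=2/(-1/2)=-4.0000
Confirm numerically:
  x=-3.895: |R|=0.97340 <1
  x=-3.852: |R|=0.96230 <1
  x=-1.885: |R|=0.28122 <1
  x=-1.737: |R|=0.21109 <1
  x=-4.186: |R|=1.04544 >1
  x=-4.043: |R|=1.01069 >1
So |R|<1 on (-4.0000, 0).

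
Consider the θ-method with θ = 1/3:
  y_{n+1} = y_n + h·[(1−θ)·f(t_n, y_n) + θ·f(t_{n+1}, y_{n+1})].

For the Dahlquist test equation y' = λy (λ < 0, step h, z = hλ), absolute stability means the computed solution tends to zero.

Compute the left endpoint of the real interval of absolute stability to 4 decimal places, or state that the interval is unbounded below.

Test eqn y'=λy, z=hλ:
  y_{n+1} = y_n + z·[2/3·y_n + 1/3·y_{n+1}] ⇒ (1 − 1/3z)y_{n+1} = (1 + 2/3z)y_n
  so R(z) = (1 + 2/3z)/(1 − 1/3z).

Find x<0 with |R(x)|<1.
x=-0.88: |R|=0.3196
R=−1: 1+2/3x = −1+1/3x ⇒ -1/3x=2 ⇒ x=2/(-1/3)=-6.0000
Confirm numerically:
  x=-4.884: |R|=0.85845 <1
  x=-4.679: |R|=0.82797 <1
  x=-4.600: |R|=0.81579 <1
  x=-6.561: |R|=1.05868 >1
  x=-6.484: |R|=1.05103 >1
  x=-6.304: |R|=1.03267 >1
So |R|<1 on (-6.0000, 0).

left endpoint -6.0000.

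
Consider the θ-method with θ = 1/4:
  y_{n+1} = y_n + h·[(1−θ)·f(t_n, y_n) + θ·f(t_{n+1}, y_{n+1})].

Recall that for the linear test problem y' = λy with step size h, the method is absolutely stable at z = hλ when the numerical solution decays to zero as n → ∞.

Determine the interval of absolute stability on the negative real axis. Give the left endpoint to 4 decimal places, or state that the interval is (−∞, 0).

z∈(-4.0000,0).

On y'=λy, z=hλ:
  y_{n+1} = y_n + z·[3/4·y_n + 1/4·y_{n+1}] ⇒ (1 − 1/4z)y_{n+1} = (1 + 3/4z)y_n
  ⇒ R(z) = (1 + 3/4z)/(1 − 1/4z).

Solve |R(x)|<1 on ℝ⁻.
x=-0.72: |R|=0.3898
R=−1: 1+3/4x = −1+1/4x ⇒ -1/2x=2 ⇒ x=2/(-1/2)=-4.0000
Confirm numerically:
  x=-3.259: |R|=0.79584 <1
  x=-2.522: |R|=0.54676 <1
  x=-2.356: |R|=0.48269 <1
  x=-2.191: |R|=0.41560 <1
  x=-4.508: |R|=1.11942 >1
  x=-4.373: |R|=1.08910 >1
  x=-4.029: |R|=1.00722 >1
Interval (-4.0000, 0).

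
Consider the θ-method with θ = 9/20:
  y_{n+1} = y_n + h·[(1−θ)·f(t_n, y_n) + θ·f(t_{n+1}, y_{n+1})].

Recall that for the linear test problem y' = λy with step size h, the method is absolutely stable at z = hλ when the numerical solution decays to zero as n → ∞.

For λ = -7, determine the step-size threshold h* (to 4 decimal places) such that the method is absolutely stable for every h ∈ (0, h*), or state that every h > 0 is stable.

(-20.0000,0); λ=-7 ⇒ h* = (20)/7 = 2.8571.

Set f=λy, z=hλ:
  y_{n+1} = y_n + z·[11/20·y_n + 9/20·y_{n+1}] ⇒ (1 − 9/20z)y_{n+1} = (1 + 11/20z)y_n
  R(z) = (1 + 11/20z)/(1 − 9/20z).

Solve |R(x)|<1 on ℝ⁻.
x=-0.58: |R|=0.5400
R=−1: 1+11/20x = −1+9/20x ⇒ -1/10x=2 ⇒ x=2/(-1/10)=-20.0000
Confirm numerically:
  x=-15.728: |R|=0.94711 <1
  x=-15.010: |R|=0.93565 <1
  x=-10.827: |R|=0.84379 <1
  x=-20.297: |R|=1.00293 >1
  x=-20.263: |R|=1.00260 >1
  x=-20.227: |R|=1.00225 >1
So |R|<1 on (-20.0000, 0).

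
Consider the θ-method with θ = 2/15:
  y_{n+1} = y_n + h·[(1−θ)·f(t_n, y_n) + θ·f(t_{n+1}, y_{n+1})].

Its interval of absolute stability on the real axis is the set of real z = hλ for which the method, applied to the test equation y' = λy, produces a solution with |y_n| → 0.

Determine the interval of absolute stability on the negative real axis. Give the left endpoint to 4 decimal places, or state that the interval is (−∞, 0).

(-2.7273, 0).

Test eqn y'=λy, z=hλ:
  y_{n+1} = y_n + z·[13/15·y_n + 2/15·y_{n+1}] ⇒ (1 − 2/15z)y_{n+1} = (1 + 13/15z)y_n
  so R(z) = (1 + 13/15z)/(1 − 2/15z).

Find x<0 with |R(x)|<1.
x=-0.99: |R|=0.1254
R=−1: 1+13/15x = −1+2/15x ⇒ -11/15x=2 ⇒ x=2/(-11/15)=-2.7273
Confirm numerically:
  x=-2.141: |R|=0.66554 <1
  x=-2.089: |R|=0.63390 <1
  x=-1.450: |R|=0.21508 <1
  x=-3.173: |R|=1.22969 >1
  x=-3.171: |R|=1.22870 >1
Stable set (-2.7273, 0).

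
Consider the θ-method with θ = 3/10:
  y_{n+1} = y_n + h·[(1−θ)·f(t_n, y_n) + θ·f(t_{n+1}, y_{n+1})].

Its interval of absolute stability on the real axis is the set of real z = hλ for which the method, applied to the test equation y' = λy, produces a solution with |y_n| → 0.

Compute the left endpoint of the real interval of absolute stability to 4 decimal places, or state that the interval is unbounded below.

left endpoint -5.0000.

Test eqn y'=λy, z=hλ:
  y_{n+1} = y_n + z·[7/10·y_n + 3/10·y_{n+1}] ⇒ (1 − 3/10z)y_{n+1} = (1 + 7/10z)y_n
  Hence R(z) = (1 + 7/10z)/(1 − 3/10z).

Need |R(x)|<1, x<0.
x=-0.88: |R|=0.3038
R=−1: 1+7/10x = −1+3/10x ⇒ -2/5x=2 ⇒ x=2/(-2/5)=-5.0000
Confirm numerically:
  x=-3.442: |R|=0.69340 <1
  x=-3.411: |R|=0.68586 <1
  x=-2.547: |R|=0.44380 <1
  x=-5.507: |R|=1.07647 >1
  x=-5.065: |R|=1.01032 >1
  x=-5.031: |R|=1.00494 >1
Stable set (-5.0000, 0).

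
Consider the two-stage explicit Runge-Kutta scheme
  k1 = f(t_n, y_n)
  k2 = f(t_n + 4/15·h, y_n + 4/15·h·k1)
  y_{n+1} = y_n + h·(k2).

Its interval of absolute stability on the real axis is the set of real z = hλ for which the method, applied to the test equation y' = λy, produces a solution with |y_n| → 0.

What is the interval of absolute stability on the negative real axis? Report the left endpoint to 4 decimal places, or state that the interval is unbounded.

(-3.7500, 0).

On y'=λy, z=hλ:
  k1=λy_n ⇒ h·k1=z·y_n;  k2=λ(1+4/15z)y_n ⇒ h·k2=z(1+4/15z)y_n
  y_{n+1}/y_n = 1 + z(1+4/15z) = 1 + z + 4/15z²
  Hence R(z) = 1 + z + 4/15z².

Need |R(x)|<1, x<0.
x=-0.95: |R|=0.2907
R=1: x+4/15x²=0 ⇒ x=−15/4=-3.7500; min R=1−1/(4·4/15)=0.0625>−1
Confirm numerically:
  x=-3.317: |R|=0.61700 <1
  x=-2.924: |R|=0.35594 <1
  x=-1.609: |R|=0.08137 <1
  x=-4.199: |R|=1.50276 >1
  x=-4.158: |R|=1.45239 >1
  x=-3.790: |R|=1.04043 >1
So |R|<1 on (-3.7500, 0).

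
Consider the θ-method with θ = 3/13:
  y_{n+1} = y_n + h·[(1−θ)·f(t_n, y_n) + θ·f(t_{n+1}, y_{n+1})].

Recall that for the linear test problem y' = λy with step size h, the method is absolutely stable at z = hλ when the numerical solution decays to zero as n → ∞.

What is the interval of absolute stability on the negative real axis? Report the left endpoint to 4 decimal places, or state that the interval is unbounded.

On y'=λy, z=hλ:
  y_{n+1} = y_n + z·[10/13·y_n + 3/13·y_{n+1}] ⇒ (1 − 3/13z)y_{n+1} = (1 + 10/13z)y_n
  Hence R(z) = (1 + 10/13z)/(1 − 3/13z).

Need |R(x)|<1, x<0.
x=-0.33: |R|=0.6934
R=−1: 1+10/13x = −1+3/13x ⇒ -7/13x=2 ⇒ x=2/(-7/13)=-3.7143
Confirm numerically:
  x=-3.397: |R|=0.90423 <1
  x=-2.972: |R|=0.76291 <1
  x=-2.919: |R|=0.74413 <1
  x=-1.994: |R|=0.36561 <1
  x=-4.183: |R|=1.12842 >1
  x=-4.056: |R|=1.09504 >1
Interval (-3.7143, 0).

z∈(-3.7143,0).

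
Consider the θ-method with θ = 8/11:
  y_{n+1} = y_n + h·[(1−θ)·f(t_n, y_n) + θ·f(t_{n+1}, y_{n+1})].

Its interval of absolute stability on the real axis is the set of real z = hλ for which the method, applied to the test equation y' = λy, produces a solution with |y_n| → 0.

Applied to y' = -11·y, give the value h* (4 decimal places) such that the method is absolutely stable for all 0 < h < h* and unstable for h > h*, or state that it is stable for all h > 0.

(−∞, 0) — no finite endpoint. Any h>0 works for λ=-11.

With y'=λy (z=hλ):
  y_{n+1} = y_n + z·[3/11·y_n + 8/11·y_{n+1}] ⇒ (1 − 8/11z)y_{n+1} = (1 + 3/11z)y_n
  so R(z) = (1 + 3/11z)/(1 − 8/11z).

Solve |R(x)|<1 on ℝ⁻.
x=-1.04: |R|=0.4079
x=-2: |R|=0.1852
x=-10: |R|=0.2088
x=-100: |R|=0.3564
θ=8/11≥1/2 ⇒ |1+3/11x|<|1−8/11x| ∀x<0 ⇒ stable on all of ℝ⁻.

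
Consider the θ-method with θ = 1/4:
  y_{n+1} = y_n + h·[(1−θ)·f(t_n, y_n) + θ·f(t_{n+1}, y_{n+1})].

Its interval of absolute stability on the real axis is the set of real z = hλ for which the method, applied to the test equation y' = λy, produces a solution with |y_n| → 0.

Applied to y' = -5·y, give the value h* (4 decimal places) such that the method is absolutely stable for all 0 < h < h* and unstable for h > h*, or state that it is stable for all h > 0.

(-4.0000,0); λ=-5 ⇒ h* = (4)/5 = 0.8000.

Test eqn y'=λy, z=hλ:
  y_{n+1} = y_n + z·[3/4·y_n + 1/4·y_{n+1}] ⇒ (1 − 1/4z)y_{n+1} = (1 + 3/4z)y_n
  R(z) = (1 + 3/4z)/(1 − 1/4z).

Need |R(x)|<1, x<0.
x=-0.33: |R|=0.6952
R=−1: 1+3/4x = −1+1/4x ⇒ -1/2x=2 ⇒ x=2/(-1/2)=-4.0000
Confirm numerically:
  x=-3.065: |R|=0.73531 <1
  x=-2.994: |R|=0.71232 <1
  x=-2.141: |R|=0.39456 <1
  x=-4.385: |R|=1.09183 >1
  x=-4.364: |R|=1.08704 >1
Interval (-4.0000, 0).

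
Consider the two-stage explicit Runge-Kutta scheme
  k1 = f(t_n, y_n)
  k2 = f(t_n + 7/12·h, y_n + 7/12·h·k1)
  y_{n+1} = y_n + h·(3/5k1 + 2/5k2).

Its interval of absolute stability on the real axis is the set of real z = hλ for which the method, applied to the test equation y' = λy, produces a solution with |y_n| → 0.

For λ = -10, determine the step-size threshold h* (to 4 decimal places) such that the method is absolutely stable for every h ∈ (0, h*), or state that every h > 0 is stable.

Set f=λy, z=hλ:
  k1=λy_n ⇒ h·k1=z·y_n;  k2=λ(1+7/12z)y_n ⇒ h·k2=z(1+7/12z)y_n
  y_{n+1}/y_n = 1 + 3/5z + 2/5z(1+7/12z) = 1 + z + 7/30z²
  ⇒ R(z) = 1 + z + 7/30z².

Find x<0 with |R(x)|<1.
x=-0.49: |R|=0.5660
R=1: x+7/30x²=0 ⇒ x=−30/7=-4.2857; min R=1−1/(4·7/30)=-0.0714>−1
Confirm numerically:
  x=-3.765: |R|=0.54255 <1
  x=-3.242: |R|=0.21046 <1
  x=-2.504: |R|=0.04100 <1
  x=-2.190: |R|=0.07091 <1
  x=-4.791: |R|=1.56486 >1
  x=-4.543: |R|=1.27273 >1
  x=-4.354: |R|=1.06937 >1
Interval (-4.2857, 0).

(-4.2857,0); λ=-10 ⇒ h* = (30/7)/10 = 0.4286.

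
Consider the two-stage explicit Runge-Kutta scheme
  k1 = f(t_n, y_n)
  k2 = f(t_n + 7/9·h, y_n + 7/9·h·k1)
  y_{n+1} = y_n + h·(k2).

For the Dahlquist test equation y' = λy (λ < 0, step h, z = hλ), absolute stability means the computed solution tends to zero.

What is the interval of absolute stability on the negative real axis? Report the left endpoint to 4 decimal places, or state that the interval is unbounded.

z∈(-1.2857,0).

With y'=λy (z=hλ):
  k1=λy_n ⇒ h·k1=z·y_n;  k2=λ(1+7/9z)y_n ⇒ h·k2=z(1+7/9z)y_n
  y_{n+1}/y_n = 1 + z(1+7/9z) = 1 + z + 7/9z²
  so R(z) = 1 + z + 7/9z².

Boundary: |R(x)|=1, x<0.
x=-0.99: |R|=0.7723
R=1: x+7/9x²=0 ⇒ x=−9/7=-1.2857; min R=1−1/(4·7/9)=0.6786>−1
Confirm numerically:
  x=-0.879: |R|=0.72194 <1
  x=-0.841: |R|=0.70911 <1
  x=-0.746: |R|=0.68685 <1
  x=-0.656: |R|=0.67871 <1
  x=-1.818: |R|=1.75265 >1
  x=-1.342: |R|=1.05875 >1
  x=-1.309: |R|=1.02371 >1
So |R|<1 on (-1.2857, 0).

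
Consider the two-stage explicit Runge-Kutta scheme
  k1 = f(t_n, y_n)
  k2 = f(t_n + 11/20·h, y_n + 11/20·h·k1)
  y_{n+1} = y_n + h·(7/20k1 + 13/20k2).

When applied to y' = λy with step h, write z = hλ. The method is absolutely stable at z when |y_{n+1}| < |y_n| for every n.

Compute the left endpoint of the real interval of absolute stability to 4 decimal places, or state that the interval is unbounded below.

On y'=λy, z=hλ:
  k1=λy_n ⇒ h·k1=z·y_n;  k2=λ(1+11/20z)y_n ⇒ h·k2=z(1+11/20z)y_n
  y_{n+1}/y_n = 1 + 7/20z + 13/20z(1+11/20z) = 1 + z + 143/400z²
  Hence R(z) = 1 + z + 143/400z².

Need |R(x)|<1, x<0.
x=-1.26: |R|=0.3076
R=1: x+143/400x²=0 ⇒ x=−400/143=-2.7972; min R=1−1/(4·143/400)=0.3007>−1
Confirm numerically:
  x=-2.746: |R|=0.94973 <1
  x=-2.677: |R|=0.88496 <1
  x=-1.733: |R|=0.34068 <1
  x=-3.034: |R|=1.25684 >1
  x=-2.858: |R|=1.06212 >1
So |R|<1 on (-2.7972, 0).

z* = -2.7972.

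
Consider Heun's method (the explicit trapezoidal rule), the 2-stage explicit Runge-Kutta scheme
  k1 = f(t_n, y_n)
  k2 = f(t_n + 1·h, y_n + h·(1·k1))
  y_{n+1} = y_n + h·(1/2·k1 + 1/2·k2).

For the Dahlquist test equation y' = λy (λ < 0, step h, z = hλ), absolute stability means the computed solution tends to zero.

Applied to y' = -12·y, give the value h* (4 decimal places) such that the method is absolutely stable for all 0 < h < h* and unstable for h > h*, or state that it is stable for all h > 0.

Set f=λy, z=hλ:
  order 2, 2-stage ⇒ R(z)=1+z+z^2/2
  (e.g. R(-1.51)=0.63005, |R|=0.63005)

Need |R(x)|<1, x<0.
x=-1.51: |R|=0.6300
|R(-1.53)|=0.6404 |R(-0.98)|=0.5002 |R(-0.51)|=0.6200
Bisect:
  x_lo=-2.5692 |R|=1.7312  x_hi=-0.3720 |R|=0.6972
  mid=-1.47061 |R|=0.61074 →hi
  mid=-2.01991 |R|=1.02011 →lo
  mid=-1.74526 |R|=0.77771 →hi
  mid=-1.88259 |R|=0.88948 →hi
  mid=-1.95125 |R|=0.95244 →hi
  mid=-1.98558 |R|=0.98569 →hi
  mid=-2.00275 |R|=1.00275 →lo
  mid=-1.99417 |R|=0.99418 →hi
  ...
  [-2.00007,-1.99993] ⇒ x*=-2.0000
Stable set (-2.0000, 0).

(-2.0000,0); λ=-12 ⇒ h* = 0.1667.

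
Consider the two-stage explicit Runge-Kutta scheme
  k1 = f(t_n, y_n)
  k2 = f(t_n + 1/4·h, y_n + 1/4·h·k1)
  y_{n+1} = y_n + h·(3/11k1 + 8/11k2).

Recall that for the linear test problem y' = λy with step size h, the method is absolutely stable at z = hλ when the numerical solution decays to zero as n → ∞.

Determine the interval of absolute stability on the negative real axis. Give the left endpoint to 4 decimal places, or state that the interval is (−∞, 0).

Set f=λy, z=hλ:
  k1=λy_n ⇒ h·k1=z·y_n;  k2=λ(1+1/4z)y_n ⇒ h·k2=z(1+1/4z)y_n
  y_{n+1}/y_n = 1 + 3/11z + 8/11z(1+1/4z) = 1 + z + 2/11z²
  Hence R(z) = 1 + z + 2/11z².

Boundary: |R(x)|=1, x<0.
x=-1.54: |R|=0.1088
R=1: x+2/11x²=0 ⇒ x=−11/2=-5.5000; min R=1−1/(4·2/11)=-0.3750>−1
Confirm numerically:
  x=-4.804: |R|=0.39208 <1
  x=-4.111: |R|=0.03821 <1
  x=-3.299: |R|=0.32020 <1
  x=-2.437: |R|=0.35719 <1
  x=-5.764: |R|=1.27667 >1
  x=-5.722: |R|=1.23096 >1
So |R|<1 on (-5.5000, 0).

z∈(-5.5000,0).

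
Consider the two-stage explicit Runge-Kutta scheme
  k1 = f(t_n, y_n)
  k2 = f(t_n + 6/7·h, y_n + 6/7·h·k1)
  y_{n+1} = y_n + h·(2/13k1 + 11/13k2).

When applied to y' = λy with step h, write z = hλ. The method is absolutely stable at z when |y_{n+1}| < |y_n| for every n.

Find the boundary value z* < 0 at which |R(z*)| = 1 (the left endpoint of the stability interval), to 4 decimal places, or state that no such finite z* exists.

On y'=λy, z=hλ:
  k1=λy_n ⇒ h·k1=z·y_n;  k2=λ(1+6/7z)y_n ⇒ h·k2=z(1+6/7z)y_n
  y_{n+1}/y_n = 1 + 2/13z + 11/13z(1+6/7z) = 1 + z + 66/91z²
  ⇒ R(z) = 1 + z + 66/91z².

Solve |R(x)|<1 on ℝ⁻.
x=-0.32: |R|=0.7543
R=1: x+66/91x²=0 ⇒ x=−91/66=-1.3788; min R=1−1/(4·66/91)=0.6553>−1
Confirm numerically:
  x=-1.165: |R|=0.81936 <1
  x=-0.812: |R|=0.66621 <1
  x=-0.771: |R|=0.66013 <1
  x=-0.627: |R|=0.65813 <1
  x=-1.911: |R|=1.73765 >1
  x=-1.813: |R|=1.57096 >1
Interval (-1.3788, 0).

z* = -1.3788.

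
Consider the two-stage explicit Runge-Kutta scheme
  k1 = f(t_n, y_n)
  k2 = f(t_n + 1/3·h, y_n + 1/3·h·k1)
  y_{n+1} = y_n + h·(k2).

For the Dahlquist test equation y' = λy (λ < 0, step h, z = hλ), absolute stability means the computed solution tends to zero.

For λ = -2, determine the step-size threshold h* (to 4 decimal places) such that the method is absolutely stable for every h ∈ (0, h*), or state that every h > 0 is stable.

(-3.0000,0); λ=-2 ⇒ h* = (3)/2 = 1.5000.

On y'=λy, z=hλ:
  k1=λy_n ⇒ h·k1=z·y_n;  k2=λ(1+1/3z)y_n ⇒ h·k2=z(1+1/3z)y_n
  y_{n+1}/y_n = 1 + z(1+1/3z) = 1 + z + 1/3z²
  R(z) = 1 + z + 1/3z².

Solve |R(x)|<1 on ℝ⁻.
x=-0.95: |R|=0.3508
R=1: x+1/3x²=0 ⇒ x=−3=-3.0000; min R=1−1/(4·1/3)=0.2500>−1
Confirm numerically:
  x=-2.656: |R|=0.69545 <1
  x=-2.581: |R|=0.63952 <1
  x=-1.339: |R|=0.25864 <1
  x=-3.410: |R|=1.46603 >1
  x=-3.074: |R|=1.07583 >1
Stable set (-3.0000, 0).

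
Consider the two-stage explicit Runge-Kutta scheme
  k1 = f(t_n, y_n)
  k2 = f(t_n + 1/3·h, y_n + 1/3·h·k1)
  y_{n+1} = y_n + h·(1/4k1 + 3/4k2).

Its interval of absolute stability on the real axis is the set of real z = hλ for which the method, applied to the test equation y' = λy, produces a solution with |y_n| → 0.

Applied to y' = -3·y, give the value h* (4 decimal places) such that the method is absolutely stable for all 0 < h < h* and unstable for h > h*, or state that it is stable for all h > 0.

With y'=λy (z=hλ):
  k1=λy_n ⇒ h·k1=z·y_n;  k2=λ(1+1/3z)y_n ⇒ h·k2=z(1+1/3z)y_n
  y_{n+1}/y_n = 1 + 1/4z + 3/4z(1+1/3z) = 1 + z + 1/4z²
  R(z) = 1 + z + 1/4z².

Boundary: |R(x)|=1, x<0.
x=-0.67: |R|=0.4422
R=1: x+1/4x²=0 ⇒ x=−4=-4.0000; min R=1−1/(4·1/4)=0.0000>−1
Confirm numerically:
  x=-3.939: |R|=0.93993 <1
  x=-3.471: |R|=0.54096 <1
  x=-2.129: |R|=0.00416 <1
  x=-1.898: |R|=0.00260 <1
  x=-4.533: |R|=1.60402 >1
  x=-4.394: |R|=1.43281 >1
  x=-4.305: |R|=1.32826 >1
So |R|<1 on (-4.0000, 0).

(-4.0000,0); λ=-3 ⇒ h* = (4)/3 = 1.3333.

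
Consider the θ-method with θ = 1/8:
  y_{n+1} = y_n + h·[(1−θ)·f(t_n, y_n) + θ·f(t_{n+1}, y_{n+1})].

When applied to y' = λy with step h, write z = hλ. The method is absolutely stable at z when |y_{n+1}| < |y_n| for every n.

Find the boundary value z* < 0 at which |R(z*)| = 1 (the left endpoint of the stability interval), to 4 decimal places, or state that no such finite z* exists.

left endpoint -2.6667.

Set f=λy, z=hλ:
  y_{n+1} = y_n + z·[7/8·y_n + 1/8·y_{n+1}] ⇒ (1 − 1/8z)y_{n+1} = (1 + 7/8z)y_n
  Hence R(z) = (1 + 7/8z)/(1 − 1/8z).

Need |R(x)|<1, x<0.
x=-1.04: |R|=0.0796
R=−1: 1+7/8x = −1+1/8x ⇒ -3/4x=2 ⇒ x=2/(-3/4)=-2.6667
Confirm numerically:
  x=-2.572: |R|=0.94627 <1
  x=-2.027: |R|=0.61723 <1
  x=-1.953: |R|=0.56978 <1
  x=-1.625: |R|=0.35065 <1
  x=-3.218: |R|=1.29488 >1
  x=-3.217: |R|=1.29437 >1
  x=-2.978: |R|=1.17016 >1
Stable set (-2.6667, 0).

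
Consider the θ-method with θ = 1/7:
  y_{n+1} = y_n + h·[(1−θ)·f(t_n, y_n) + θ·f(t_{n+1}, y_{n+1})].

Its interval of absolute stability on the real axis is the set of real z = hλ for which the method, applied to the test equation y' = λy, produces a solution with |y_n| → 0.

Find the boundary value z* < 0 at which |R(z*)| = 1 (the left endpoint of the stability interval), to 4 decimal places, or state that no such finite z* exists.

z* = -2.8000.

On y'=λy, z=hλ:
  y_{n+1} = y_n + z·[6/7·y_n + 1/7·y_{n+1}] ⇒ (1 − 1/7z)y_{n+1} = (1 + 6/7z)y_n
  Hence R(z) = (1 + 6/7z)/(1 − 1/7z).

Find x<0 with |R(x)|<1.
x=-1.39: |R|=0.1597
R=−1: 1+6/7x = −1+1/7x ⇒ -5/7x=2 ⇒ x=2/(-5/7)=-2.8000
Confirm numerically:
  x=-1.749: |R|=0.39936 <1
  x=-1.593: |R|=0.29768 <1
  x=-1.138: |R|=0.02114 <1
  x=-3.226: |R|=1.20829 >1
  x=-2.885: |R|=1.04299 >1
  x=-2.844: |R|=1.02235 >1
Stable set (-2.8000, 0).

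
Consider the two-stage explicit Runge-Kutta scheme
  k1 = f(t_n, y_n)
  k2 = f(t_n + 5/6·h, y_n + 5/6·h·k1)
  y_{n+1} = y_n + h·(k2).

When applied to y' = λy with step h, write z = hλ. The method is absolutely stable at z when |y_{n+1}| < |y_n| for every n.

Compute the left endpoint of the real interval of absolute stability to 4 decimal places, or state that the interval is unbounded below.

With y'=λy (z=hλ):
  k1=λy_n ⇒ h·k1=z·y_n;  k2=λ(1+5/6z)y_n ⇒ h·k2=z(1+5/6z)y_n
  y_{n+1}/y_n = 1 + z(1+5/6z) = 1 + z + 5/6z²
  so R(z) = 1 + z + 5/6z².

Need |R(x)|<1, x<0.
x=-1.42: |R|=1.2603
R=1: x+5/6x²=0 ⇒ x=−6/5=-1.2000; min R=1−1/(4·5/6)=0.7000>−1
Confirm numerically:
  x=-0.878: |R|=0.76440 <1
  x=-0.735: |R|=0.71519 <1
  x=-0.608: |R|=0.70005 <1
  x=-0.493: |R|=0.70954 <1
  x=-1.545: |R|=1.44419 >1
  x=-1.294: |R|=1.10136 >1
  x=-1.266: |R|=1.06963 >1
So |R|<1 on (-1.2000, 0).

left endpoint -1.2000.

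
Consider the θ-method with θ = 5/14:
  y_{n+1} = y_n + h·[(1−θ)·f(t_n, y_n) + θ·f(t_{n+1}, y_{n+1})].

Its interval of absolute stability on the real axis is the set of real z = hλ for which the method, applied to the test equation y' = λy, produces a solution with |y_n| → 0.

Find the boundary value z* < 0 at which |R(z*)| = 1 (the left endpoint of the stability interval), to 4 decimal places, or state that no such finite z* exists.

left endpoint -7.0000.

With y'=λy (z=hλ):
  y_{n+1} = y_n + z·[9/14·y_n + 5/14·y_{n+1}] ⇒ (1 − 5/14z)y_{n+1} = (1 + 9/14z)y_n
  Hence R(z) = (1 + 9/14z)/(1 − 5/14z).

Boundary: |R(x)|=1, x<0.
x=-1: |R|=0.2632
R=−1: 1+9/14x = −1+5/14x ⇒ -2/7x=2 ⇒ x=2/(-2/7)=-7.0000
Confirm numerically:
  x=-6.979: |R|=0.99828 <1
  x=-6.708: |R|=0.97543 <1
  x=-3.470: |R|=0.54960 <1
  x=-3.061: |R|=0.46234 <1
  x=-7.577: |R|=1.04448 >1
  x=-7.348: |R|=1.02743 >1
Interval (-7.0000, 0).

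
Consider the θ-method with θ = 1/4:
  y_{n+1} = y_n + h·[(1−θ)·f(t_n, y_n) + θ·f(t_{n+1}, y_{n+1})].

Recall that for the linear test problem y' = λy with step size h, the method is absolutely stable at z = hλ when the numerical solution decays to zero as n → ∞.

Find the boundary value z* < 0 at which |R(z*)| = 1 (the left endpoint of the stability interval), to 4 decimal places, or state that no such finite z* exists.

z* = -4.0000.

Test eqn y'=λy, z=hλ:
  y_{n+1} = y_n + z·[3/4·y_n + 1/4·y_{n+1}] ⇒ (1 − 1/4z)y_{n+1} = (1 + 3/4z)y_n
  R(z) = (1 + 3/4z)/(1 − 1/4z).

Find x<0 with |R(x)|<1.
x=-0.67: |R|=0.4261
R=−1: 1+3/4x = −1+1/4x ⇒ -1/2x=2 ⇒ x=2/(-1/2)=-4.0000
Confirm numerically:
  x=-3.583: |R|=0.89002 <1
  x=-3.170: |R|=0.76848 <1
  x=-2.757: |R|=0.63209 <1
  x=-4.351: |R|=1.08406 >1
  x=-4.170: |R|=1.04162 >1
So |R|<1 on (-4.0000, 0).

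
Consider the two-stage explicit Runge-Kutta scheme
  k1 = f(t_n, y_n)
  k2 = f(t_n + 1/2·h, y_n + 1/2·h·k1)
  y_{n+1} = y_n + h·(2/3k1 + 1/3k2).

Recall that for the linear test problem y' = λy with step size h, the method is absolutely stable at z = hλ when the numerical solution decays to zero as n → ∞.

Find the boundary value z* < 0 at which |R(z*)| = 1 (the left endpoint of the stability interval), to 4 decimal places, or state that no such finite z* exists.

Set f=λy, z=hλ:
  k1=λy_n ⇒ h·k1=z·y_n;  k2=λ(1+1/2z)y_n ⇒ h·k2=z(1+1/2z)y_n
  y_{n+1}/y_n = 1 + 2/3z + 1/3z(1+1/2z) = 1 + z + 1/6z²
  ⇒ R(z) = 1 + z + 1/6z².

Find x<0 with |R(x)|<1.
x=-0.91: |R|=0.2280
R=1: x+1/6x²=0 ⇒ x=−6=-6.0000; min R=1−1/(4·1/6)=-0.5000>−1
Confirm numerically:
  x=-5.869: |R|=0.87186 <1
  x=-3.890: |R|=0.36798 <1
  x=-3.691: |R|=0.42042 <1
  x=-6.166: |R|=1.17059 >1
  x=-6.128: |R|=1.13073 >1
  x=-6.053: |R|=1.05347 >1
So |R|<1 on (-6.0000, 0).

left endpoint -6.0000.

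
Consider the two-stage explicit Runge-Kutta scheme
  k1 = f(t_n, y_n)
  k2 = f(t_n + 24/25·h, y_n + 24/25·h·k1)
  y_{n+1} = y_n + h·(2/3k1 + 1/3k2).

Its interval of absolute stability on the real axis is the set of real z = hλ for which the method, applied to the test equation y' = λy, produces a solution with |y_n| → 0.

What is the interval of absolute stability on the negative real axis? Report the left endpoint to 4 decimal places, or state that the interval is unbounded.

(-3.1250, 0).

Set f=λy, z=hλ:
  k1=λy_n ⇒ h·k1=z·y_n;  k2=λ(1+24/25z)y_n ⇒ h·k2=z(1+24/25z)y_n
  y_{n+1}/y_n = 1 + 2/3z + 1/3z(1+24/25z) = 1 + z + 8/25z²
  so R(z) = 1 + z + 8/25z².

Need |R(x)|<1, x<0.
x=-1.6: |R|=0.2192
R=1: x+8/25x²=0 ⇒ x=−25/8=-3.1250; min R=1−1/(4·8/25)=0.2188>−1
Confirm numerically:
  x=-3.094: |R|=0.96931 <1
  x=-2.688: |R|=0.62411 <1
  x=-2.521: |R|=0.51274 <1
  x=-2.119: |R|=0.31785 <1
  x=-3.720: |R|=1.70829 >1
  x=-3.365: |R|=1.25843 >1
  x=-3.257: |R|=1.13758 >1
Stable set (-3.1250, 0).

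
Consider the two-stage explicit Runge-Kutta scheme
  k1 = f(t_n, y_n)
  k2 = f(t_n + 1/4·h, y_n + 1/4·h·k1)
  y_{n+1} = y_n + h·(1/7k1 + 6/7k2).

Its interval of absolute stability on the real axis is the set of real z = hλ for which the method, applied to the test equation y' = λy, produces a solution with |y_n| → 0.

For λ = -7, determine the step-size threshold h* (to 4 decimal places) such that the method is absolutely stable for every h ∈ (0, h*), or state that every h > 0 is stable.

(-4.6667,0); λ=-7 ⇒ h* = (14/3)/7 = 0.6667.

On y'=λy, z=hλ:
  k1=λy_n ⇒ h·k1=z·y_n;  k2=λ(1+1/4z)y_n ⇒ h·k2=z(1+1/4z)y_n
  y_{n+1}/y_n = 1 + 1/7z + 6/7z(1+1/4z) = 1 + z + 3/14z²
  so R(z) = 1 + z + 3/14z².

Solve |R(x)|<1 on ℝ⁻.
x=-0.47: |R|=0.5773
R=1: x+3/14x²=0 ⇒ x=−14/3=-4.6667; min R=1−1/(4·3/14)=-0.1667>−1
Confirm numerically:
  x=-4.111: |R|=0.51050 <1
  x=-2.149: |R|=0.15939 <1
  x=-2.097: |R|=0.15470 <1
  x=-5.240: |R|=1.64377 >1
  x=-4.690: |R|=1.02345 >1
Stable set (-4.6667, 0).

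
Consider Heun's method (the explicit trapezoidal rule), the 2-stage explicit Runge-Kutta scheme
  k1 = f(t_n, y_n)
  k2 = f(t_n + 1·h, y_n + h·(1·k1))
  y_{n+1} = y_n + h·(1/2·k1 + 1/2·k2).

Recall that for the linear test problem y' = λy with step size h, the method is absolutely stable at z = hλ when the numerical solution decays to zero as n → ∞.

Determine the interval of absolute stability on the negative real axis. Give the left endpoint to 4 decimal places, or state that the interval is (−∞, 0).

Test eqn y'=λy, z=hλ:
  order 2, 2-stage ⇒ R(z)=1+z+z^2/2
  (e.g. R(-1.56)=0.65680, |R|=0.65680)

Boundary: |R(x)|=1, x<0.
x=-1.56: |R|=0.6568
|R(-2.22)|=1.2442 |R(-1.16)|=0.5128 |R(-1.13)|=0.5085
Bisect:
  x_lo=-2.6328 |R|=1.8331  x_hi=-0.0634 |R|=0.9386
  mid=-1.34813 |R|=0.56060 →hi
  mid=-1.99048 |R|=0.99052 →hi
  mid=-2.31165 |R|=1.36022 →lo
  mid=-2.15107 |R|=1.16248 →lo
  mid=-2.07077 |R|=1.07328 →lo
  mid=-2.03062 |R|=1.03109 →lo
  mid=-2.01055 |R|=1.01061 →lo
  mid=-2.00051 |R|=1.00051 →lo
  mid=-1.99550 |R|=0.99551 →hi
  ...
  [-2.00004,-1.99989] ⇒ x*=-2.0000
Stable set (-2.0000, 0).

z∈(-2.0000,0).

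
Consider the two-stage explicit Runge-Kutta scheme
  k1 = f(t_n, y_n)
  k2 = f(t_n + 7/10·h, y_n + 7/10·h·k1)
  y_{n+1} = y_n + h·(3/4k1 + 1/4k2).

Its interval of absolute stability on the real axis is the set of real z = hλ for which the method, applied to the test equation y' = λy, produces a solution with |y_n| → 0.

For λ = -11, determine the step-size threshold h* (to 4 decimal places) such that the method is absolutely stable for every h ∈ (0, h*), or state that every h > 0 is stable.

On y'=λy, z=hλ:
  k1=λy_n ⇒ h·k1=z·y_n;  k2=λ(1+7/10z)y_n ⇒ h·k2=z(1+7/10z)y_n
  y_{n+1}/y_n = 1 + 3/4z + 1/4z(1+7/10z) = 1 + z + 7/40z²
  Hence R(z) = 1 + z + 7/40z².

Need |R(x)|<1, x<0.
x=-0.39: |R|=0.6366
R=1: x+7/40x²=0 ⇒ x=−40/7=-5.7143; min R=1−1/(4·7/40)=-0.4286>−1
Confirm numerically:
  x=-5.353: |R|=0.66156 <1
  x=-4.724: |R|=0.18133 <1
  x=-2.400: |R|=0.39200 <1
  x=-6.214: |R|=1.54341 >1
  x=-6.157: |R|=1.47701 >1
Interval (-5.7143, 0).

(-5.7143,0); λ=-11 ⇒ h* = (40/7)/11 = 0.5195.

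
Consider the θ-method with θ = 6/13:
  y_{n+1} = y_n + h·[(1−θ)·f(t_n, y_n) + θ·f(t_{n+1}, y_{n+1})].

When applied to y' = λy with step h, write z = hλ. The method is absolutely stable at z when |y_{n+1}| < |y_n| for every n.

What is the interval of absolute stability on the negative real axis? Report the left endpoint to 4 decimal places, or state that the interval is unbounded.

With y'=λy (z=hλ):
  y_{n+1} = y_n + z·[7/13·y_n + 6/13·y_{n+1}] ⇒ (1 − 6/13z)y_{n+1} = (1 + 7/13z)y_n
  so R(z) = (1 + 7/13z)/(1 − 6/13z).

Solve |R(x)|<1 on ℝ⁻.
x=-1.61: |R|=0.0763
R=−1: 1+7/13x = −1+6/13x ⇒ -1/13x=2 ⇒ x=2/(-1/13)=-26.0000
Confirm numerically:
  x=-22.605: |R|=0.97716 <1
  x=-21.801: |R|=0.97080 <1
  x=-20.450: |R|=0.95910 <1
  x=-14.812: |R|=0.89018 <1
  x=-26.327: |R|=1.00191 >1
  x=-26.255: |R|=1.00150 >1
Stable set (-26.0000, 0).

(-26.0000, 0).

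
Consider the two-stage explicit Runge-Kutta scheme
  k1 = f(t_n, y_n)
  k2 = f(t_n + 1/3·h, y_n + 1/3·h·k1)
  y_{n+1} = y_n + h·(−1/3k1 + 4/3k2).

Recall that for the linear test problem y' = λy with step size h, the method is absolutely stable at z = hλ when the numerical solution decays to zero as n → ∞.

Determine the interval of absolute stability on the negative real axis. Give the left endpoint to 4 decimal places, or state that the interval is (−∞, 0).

Set f=λy, z=hλ:
  k1=λy_n ⇒ h·k1=z·y_n;  k2=λ(1+1/3z)y_n ⇒ h·k2=z(1+1/3z)y_n
  y_{n+1}/y_n = 1 − 1/3z + 4/3z(1+1/3z) = 1 + z + 4/9z²
  ⇒ R(z) = 1 + z + 4/9z².

Need |R(x)|<1, x<0.
x=-0.3: |R|=0.7400
R=1: x+4/9x²=0 ⇒ x=−9/4=-2.2500; min R=1−1/(4·4/9)=0.4375>−1
Confirm numerically:
  x=-1.781: |R|=0.62876 <1
  x=-1.480: |R|=0.49351 <1
  x=-1.145: |R|=0.43768 <1
  x=-2.751: |R|=1.61256 >1
  x=-2.379: |R|=1.13640 >1
Stable set (-2.2500, 0).

(-2.2500, 0).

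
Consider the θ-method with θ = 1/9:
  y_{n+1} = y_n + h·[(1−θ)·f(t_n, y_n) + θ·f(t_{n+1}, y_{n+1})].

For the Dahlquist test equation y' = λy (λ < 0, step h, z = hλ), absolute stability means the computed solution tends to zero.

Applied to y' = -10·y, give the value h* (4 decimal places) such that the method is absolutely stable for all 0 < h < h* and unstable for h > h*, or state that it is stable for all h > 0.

(-2.5714,0); λ=-10 ⇒ h* = (18/7)/10 = 0.2571.

Set f=λy, z=hλ:
  y_{n+1} = y_n + z·[8/9·y_n + 1/9·y_{n+1}] ⇒ (1 − 1/9z)y_{n+1} = (1 + 8/9z)y_n
  so R(z) = (1 + 8/9z)/(1 − 1/9z).

Boundary: |R(x)|=1, x<0.
x=-0.84: |R|=0.2317
R=−1: 1+8/9x = −1+1/9x ⇒ -7/9x=2 ⇒ x=2/(-7/9)=-2.5714
Confirm numerically:
  x=-1.369: |R|=0.18825 <1
  x=-1.223: |R|=0.07669 <1
  x=-3.127: |R|=1.32069 >1
  x=-3.039: |R|=1.27187 >1
  x=-2.639: |R|=1.04064 >1
Interval (-2.5714, 0).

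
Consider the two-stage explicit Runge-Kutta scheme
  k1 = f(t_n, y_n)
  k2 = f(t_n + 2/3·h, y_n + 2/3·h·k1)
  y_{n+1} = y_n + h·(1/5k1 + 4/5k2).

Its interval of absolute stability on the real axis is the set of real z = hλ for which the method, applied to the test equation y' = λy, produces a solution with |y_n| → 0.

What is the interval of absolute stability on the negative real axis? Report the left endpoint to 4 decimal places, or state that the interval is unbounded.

(-1.8750, 0).

On y'=λy, z=hλ:
  k1=λy_n ⇒ h·k1=z·y_n;  k2=λ(1+2/3z)y_n ⇒ h·k2=z(1+2/3z)y_n
  y_{n+1}/y_n = 1 + 1/5z + 4/5z(1+2/3z) = 1 + z + 8/15z²
  R(z) = 1 + z + 8/15z².

Need |R(x)|<1, x<0.
x=-1.45: |R|=0.6713
R=1: x+8/15x²=0 ⇒ x=−15/8=-1.8750; min R=1−1/(4·8/15)=0.5312>−1
Confirm numerically:
  x=-1.845: |R|=0.97048 <1
  x=-1.474: |R|=0.68476 <1
  x=-1.473: |R|=0.68419 <1
  x=-2.339: |R|=1.57882 >1
  x=-1.946: |R|=1.07369 >1
So |R|<1 on (-1.8750, 0).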